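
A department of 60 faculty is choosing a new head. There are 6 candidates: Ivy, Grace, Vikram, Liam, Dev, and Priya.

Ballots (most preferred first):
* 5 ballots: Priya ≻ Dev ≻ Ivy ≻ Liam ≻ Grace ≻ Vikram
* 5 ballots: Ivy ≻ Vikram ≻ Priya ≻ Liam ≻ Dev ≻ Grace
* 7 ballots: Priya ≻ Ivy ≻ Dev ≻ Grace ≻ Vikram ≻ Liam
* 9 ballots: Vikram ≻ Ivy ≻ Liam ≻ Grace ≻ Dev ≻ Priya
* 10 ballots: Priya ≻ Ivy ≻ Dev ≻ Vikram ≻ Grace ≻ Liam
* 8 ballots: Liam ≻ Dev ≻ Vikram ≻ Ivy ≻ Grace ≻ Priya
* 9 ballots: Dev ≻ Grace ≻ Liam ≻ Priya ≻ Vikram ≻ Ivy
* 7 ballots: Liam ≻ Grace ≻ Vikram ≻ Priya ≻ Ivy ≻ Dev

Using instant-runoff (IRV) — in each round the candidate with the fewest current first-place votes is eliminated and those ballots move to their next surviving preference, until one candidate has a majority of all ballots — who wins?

Liam

Round 1: Ivy 5, Grace 0, Vikram 9, Liam 15, Dev 9, Priya 22. Grace eliminated.
Round 2: Ivy 5, Vikram 9, Liam 15, Dev 9, Priya 22. Ivy eliminated.
Round 3: Vikram 14, Liam 15, Dev 9, Priya 22. Dev eliminated.
Round 4: Vikram 14, Liam 24, Priya 22. Vikram eliminated.
Round 5: Liam 33, Priya 27. Liam has a majority (≥31).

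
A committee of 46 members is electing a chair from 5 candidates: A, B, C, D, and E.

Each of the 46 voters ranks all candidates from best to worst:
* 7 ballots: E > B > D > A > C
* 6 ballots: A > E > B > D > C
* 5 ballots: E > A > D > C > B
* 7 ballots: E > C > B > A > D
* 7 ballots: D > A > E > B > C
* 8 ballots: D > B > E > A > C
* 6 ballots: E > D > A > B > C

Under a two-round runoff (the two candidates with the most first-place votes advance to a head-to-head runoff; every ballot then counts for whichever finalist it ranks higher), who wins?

Round 1 first-place votes: A 6, B 0, C 0, D 15, E 25. E and D advance.
Runoff: E is ranked above D on 31 ballots, D above E on 15.

E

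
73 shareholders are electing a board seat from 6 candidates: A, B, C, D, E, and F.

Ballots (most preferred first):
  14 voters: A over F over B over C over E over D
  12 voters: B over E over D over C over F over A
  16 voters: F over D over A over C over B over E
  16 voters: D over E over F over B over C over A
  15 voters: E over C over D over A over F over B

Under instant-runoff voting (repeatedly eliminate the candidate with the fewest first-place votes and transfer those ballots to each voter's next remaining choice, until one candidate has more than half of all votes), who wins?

Round 1: A 14, B 12, C 0, D 16, E 15, F 16. C eliminated.
Round 2: A 14, B 12, D 16, E 15, F 16. B eliminated.
Round 3: A 14, D 16, E 27, F 16. A eliminated.
Round 4: D 16, E 27, F 30. D eliminated.
Round 5: E 43, F 30. E has a majority (≥37).

E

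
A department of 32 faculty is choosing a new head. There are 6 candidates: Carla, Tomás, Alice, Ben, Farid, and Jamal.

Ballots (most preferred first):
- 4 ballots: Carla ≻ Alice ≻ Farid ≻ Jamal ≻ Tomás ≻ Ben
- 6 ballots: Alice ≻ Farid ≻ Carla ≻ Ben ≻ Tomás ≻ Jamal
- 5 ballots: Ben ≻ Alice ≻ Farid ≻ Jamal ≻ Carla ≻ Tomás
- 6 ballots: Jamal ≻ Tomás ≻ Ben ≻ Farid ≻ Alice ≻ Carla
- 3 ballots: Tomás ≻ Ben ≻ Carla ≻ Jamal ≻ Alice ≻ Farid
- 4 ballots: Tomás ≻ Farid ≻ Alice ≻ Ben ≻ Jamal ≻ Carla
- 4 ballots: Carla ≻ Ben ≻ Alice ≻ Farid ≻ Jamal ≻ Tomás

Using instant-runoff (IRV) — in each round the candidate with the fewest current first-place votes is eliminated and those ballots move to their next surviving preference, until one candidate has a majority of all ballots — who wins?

Round 1: Carla 8, Tomás 7, Alice 6, Ben 5, Farid 0, Jamal 6. Farid eliminated.
Round 2: Carla 8, Tomás 7, Alice 6, Ben 5, Jamal 6. Ben eliminated.
Round 3: Carla 8, Tomás 7, Alice 11, Jamal 6. Jamal eliminated.
Round 4: Carla 8, Tomás 13, Alice 11. Carla eliminated.
Round 5: Tomás 13, Alice 19. Alice has a majority (≥17).

Alice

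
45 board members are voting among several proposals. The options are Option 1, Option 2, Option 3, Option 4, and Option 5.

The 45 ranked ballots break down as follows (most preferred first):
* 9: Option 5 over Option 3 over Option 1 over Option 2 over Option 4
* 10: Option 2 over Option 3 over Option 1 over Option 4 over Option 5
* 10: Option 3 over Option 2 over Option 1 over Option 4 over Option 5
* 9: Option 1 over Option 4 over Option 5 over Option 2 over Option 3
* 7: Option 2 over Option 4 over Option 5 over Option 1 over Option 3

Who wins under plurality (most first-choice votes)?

Option 2

First-place votes: Option 1 9, Option 2 17, Option 3 10, Option 4 0, Option 5 9.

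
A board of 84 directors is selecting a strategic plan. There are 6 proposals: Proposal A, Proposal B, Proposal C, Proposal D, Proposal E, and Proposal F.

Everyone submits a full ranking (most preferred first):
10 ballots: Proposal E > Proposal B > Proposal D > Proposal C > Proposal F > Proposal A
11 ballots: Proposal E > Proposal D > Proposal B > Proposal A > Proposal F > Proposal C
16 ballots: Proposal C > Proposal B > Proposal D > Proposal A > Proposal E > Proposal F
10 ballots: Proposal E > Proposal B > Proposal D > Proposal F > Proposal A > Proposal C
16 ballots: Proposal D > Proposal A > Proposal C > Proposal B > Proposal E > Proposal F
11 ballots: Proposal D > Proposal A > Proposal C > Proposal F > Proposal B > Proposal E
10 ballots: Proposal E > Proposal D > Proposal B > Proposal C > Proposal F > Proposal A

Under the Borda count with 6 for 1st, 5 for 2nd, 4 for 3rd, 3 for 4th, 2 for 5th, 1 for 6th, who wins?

Proposal D

Proposal A: 10×1 + 11×3 + 16×3 + 10×2 + 16×5 + 11×5 + 10×1 = 256
Proposal B: 10×5 + 11×4 + 16×5 + 10×5 + 16×3 + 11×2 + 10×4 = 334
Proposal C: 10×3 + 11×1 + 16×6 + 10×1 + 16×4 + 11×4 + 10×3 = 285
Proposal D: 10×4 + 11×5 + 16×4 + 10×4 + 16×6 + 11×6 + 10×5 = 411
Proposal E: 10×6 + 11×6 + 16×2 + 10×6 + 16×2 + 11×1 + 10×6 = 321
Proposal F: 10×2 + 11×2 + 16×1 + 10×3 + 16×1 + 11×3 + 10×2 = 157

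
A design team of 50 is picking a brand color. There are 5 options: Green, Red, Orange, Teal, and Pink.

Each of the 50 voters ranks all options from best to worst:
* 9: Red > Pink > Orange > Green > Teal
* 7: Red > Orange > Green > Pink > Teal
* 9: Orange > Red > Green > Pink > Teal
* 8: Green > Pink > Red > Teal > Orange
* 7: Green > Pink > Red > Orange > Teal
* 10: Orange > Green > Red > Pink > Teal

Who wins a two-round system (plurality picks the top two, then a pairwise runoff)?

Round 1 first-place votes: Green 15, Red 16, Orange 19, Teal 0, Pink 0. Orange and Red advance.
Runoff: Orange is ranked above Red on 19 ballots, Red above Orange on 31.

Red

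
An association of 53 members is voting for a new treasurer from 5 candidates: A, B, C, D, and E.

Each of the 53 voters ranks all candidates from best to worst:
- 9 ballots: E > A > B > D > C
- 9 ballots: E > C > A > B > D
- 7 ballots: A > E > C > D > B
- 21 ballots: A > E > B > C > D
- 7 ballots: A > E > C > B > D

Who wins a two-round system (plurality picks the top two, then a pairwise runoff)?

A

Round 1 first-place votes: A 35, B 0, C 0, D 0, E 18. A and E advance.
Runoff: A is ranked above E on 35 ballots, E above A on 18.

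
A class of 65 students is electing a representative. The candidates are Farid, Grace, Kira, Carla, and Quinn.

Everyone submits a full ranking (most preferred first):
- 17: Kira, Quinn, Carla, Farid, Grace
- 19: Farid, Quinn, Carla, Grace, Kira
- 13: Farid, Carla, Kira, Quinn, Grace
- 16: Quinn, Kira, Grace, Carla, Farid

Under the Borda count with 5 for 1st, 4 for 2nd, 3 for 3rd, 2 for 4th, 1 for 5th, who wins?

Quinn

Farid: 17×2 + 19×5 + 13×5 + 16×1 = 210
Grace: 17×1 + 19×2 + 13×1 + 16×3 = 116
Kira: 17×5 + 19×1 + 13×3 + 16×4 = 207
Carla: 17×3 + 19×3 + 13×4 + 16×2 = 192
Quinn: 17×4 + 19×4 + 13×2 + 16×5 = 250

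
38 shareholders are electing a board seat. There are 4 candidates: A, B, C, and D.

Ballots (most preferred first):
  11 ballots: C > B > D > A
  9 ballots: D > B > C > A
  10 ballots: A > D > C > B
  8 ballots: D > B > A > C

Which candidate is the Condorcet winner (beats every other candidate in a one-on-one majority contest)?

D

D vs A: 28–10
D vs B: 27–11
D vs C: 27–11
D beats every other candidate.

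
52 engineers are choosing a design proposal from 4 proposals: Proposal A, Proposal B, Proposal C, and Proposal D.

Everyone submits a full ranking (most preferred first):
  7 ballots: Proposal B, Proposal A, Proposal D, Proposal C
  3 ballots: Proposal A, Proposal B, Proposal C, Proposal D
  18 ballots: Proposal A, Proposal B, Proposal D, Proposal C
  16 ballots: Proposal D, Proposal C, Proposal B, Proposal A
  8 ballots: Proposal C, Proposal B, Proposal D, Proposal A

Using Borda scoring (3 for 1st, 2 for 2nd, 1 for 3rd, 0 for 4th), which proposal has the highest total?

Proposal B

Proposal A: 7×2 + 3×3 + 18×3 + 16×0 + 8×0 = 77
Proposal B: 7×3 + 3×2 + 18×2 + 16×1 + 8×2 = 95
Proposal C: 7×0 + 3×1 + 18×0 + 16×2 + 8×3 = 59
Proposal D: 7×1 + 3×0 + 18×1 + 16×3 + 8×1 = 81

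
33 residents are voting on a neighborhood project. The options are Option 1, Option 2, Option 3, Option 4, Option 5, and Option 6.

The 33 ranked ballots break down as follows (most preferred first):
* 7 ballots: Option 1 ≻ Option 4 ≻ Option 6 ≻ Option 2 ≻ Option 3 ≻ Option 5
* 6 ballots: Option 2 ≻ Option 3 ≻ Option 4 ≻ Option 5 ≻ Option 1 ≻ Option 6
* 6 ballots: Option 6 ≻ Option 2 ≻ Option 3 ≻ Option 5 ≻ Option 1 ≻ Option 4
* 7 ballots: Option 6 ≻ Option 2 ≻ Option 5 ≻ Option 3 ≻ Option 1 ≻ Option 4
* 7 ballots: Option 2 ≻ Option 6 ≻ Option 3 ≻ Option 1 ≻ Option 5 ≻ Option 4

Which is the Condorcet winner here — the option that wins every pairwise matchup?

Option 6 vs Option 1: 20–13
Option 6 vs Option 2: 20–13
Option 6 vs Option 3: 27–6
Option 6 vs Option 4: 20–13
Option 6 vs Option 5: 27–6
Option 6 beats every other option.

Option 6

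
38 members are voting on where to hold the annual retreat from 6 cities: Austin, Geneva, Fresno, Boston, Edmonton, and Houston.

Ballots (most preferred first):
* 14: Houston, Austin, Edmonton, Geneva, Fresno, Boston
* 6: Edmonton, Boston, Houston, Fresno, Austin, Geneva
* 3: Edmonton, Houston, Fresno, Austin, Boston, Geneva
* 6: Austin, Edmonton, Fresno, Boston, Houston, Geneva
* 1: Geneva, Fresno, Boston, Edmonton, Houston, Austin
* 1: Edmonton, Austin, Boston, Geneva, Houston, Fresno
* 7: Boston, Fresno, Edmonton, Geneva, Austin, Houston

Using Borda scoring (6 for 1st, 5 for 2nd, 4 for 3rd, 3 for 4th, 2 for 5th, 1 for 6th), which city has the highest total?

Austin: 14×5 + 6×2 + 3×3 + 6×6 + 1×1 + 1×5 + 7×2 = 147
Geneva: 14×3 + 6×1 + 3×1 + 6×1 + 1×6 + 1×3 + 7×3 = 87
Fresno: 14×2 + 6×3 + 3×4 + 6×4 + 1×5 + 1×1 + 7×5 = 123
Boston: 14×1 + 6×5 + 3×2 + 6×3 + 1×4 + 1×4 + 7×6 = 118
Edmonton: 14×4 + 6×6 + 3×6 + 6×5 + 1×3 + 1×6 + 7×4 = 177
Houston: 14×6 + 6×4 + 3×5 + 6×2 + 1×2 + 1×2 + 7×1 = 146

Edmonton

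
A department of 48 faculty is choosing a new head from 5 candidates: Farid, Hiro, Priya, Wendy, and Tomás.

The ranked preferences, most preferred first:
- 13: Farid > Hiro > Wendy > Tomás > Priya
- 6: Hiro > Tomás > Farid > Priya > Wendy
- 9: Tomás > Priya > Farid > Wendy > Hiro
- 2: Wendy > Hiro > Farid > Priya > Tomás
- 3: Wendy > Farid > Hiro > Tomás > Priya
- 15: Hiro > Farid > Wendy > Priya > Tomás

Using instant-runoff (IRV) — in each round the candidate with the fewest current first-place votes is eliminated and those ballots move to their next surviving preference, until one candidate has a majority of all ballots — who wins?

Farid

Round 1: Farid 13, Hiro 21, Priya 0, Wendy 5, Tomás 9. Priya eliminated.
Round 2: Farid 13, Hiro 21, Wendy 5, Tomás 9. Wendy eliminated.
Round 3: Farid 16, Hiro 23, Tomás 9. Tomás eliminated.
Round 4: Farid 25, Hiro 23. Farid has a majority (≥25).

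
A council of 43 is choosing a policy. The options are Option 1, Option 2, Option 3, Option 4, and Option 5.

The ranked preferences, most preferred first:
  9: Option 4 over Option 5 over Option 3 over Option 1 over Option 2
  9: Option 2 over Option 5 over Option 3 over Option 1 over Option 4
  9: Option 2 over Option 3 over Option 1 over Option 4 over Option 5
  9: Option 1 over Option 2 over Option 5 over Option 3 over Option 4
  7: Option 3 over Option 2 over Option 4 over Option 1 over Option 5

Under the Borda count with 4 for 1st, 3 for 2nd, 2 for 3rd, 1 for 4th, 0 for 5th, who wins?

Option 1: 9×1 + 9×1 + 9×2 + 9×4 + 7×1 = 79
Option 2: 9×0 + 9×4 + 9×4 + 9×3 + 7×3 = 120
Option 3: 9×2 + 9×2 + 9×3 + 9×1 + 7×4 = 100
Option 4: 9×4 + 9×0 + 9×1 + 9×0 + 7×2 = 59
Option 5: 9×3 + 9×3 + 9×0 + 9×2 + 7×0 = 72

Option 2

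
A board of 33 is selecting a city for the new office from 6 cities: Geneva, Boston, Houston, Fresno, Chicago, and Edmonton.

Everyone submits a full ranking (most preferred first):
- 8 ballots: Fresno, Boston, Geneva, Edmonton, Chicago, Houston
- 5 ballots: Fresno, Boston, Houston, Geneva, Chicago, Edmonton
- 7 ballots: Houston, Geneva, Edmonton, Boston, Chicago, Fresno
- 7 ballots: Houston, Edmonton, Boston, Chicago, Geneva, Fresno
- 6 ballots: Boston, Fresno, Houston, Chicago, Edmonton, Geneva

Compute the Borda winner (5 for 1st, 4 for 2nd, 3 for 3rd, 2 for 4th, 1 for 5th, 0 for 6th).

Geneva: 8×3 + 5×2 + 7×4 + 7×1 + 6×0 = 69
Boston: 8×4 + 5×4 + 7×2 + 7×3 + 6×5 = 117
Houston: 8×0 + 5×3 + 7×5 + 7×5 + 6×3 = 103
Fresno: 8×5 + 5×5 + 7×0 + 7×0 + 6×4 = 89
Chicago: 8×1 + 5×1 + 7×1 + 7×2 + 6×2 = 46
Edmonton: 8×2 + 5×0 + 7×3 + 7×4 + 6×1 = 71

Boston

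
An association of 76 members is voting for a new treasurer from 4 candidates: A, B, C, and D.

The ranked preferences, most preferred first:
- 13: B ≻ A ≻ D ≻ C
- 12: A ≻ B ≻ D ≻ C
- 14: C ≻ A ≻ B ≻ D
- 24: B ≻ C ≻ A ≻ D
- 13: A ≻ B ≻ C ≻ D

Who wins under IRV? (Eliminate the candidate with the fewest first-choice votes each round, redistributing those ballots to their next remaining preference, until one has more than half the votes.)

A

Round 1: A 25, B 37, C 14, D 0. D eliminated.
Round 2: A 25, B 37, C 14. C eliminated.
Round 3: A 39, B 37. A has a majority (≥39).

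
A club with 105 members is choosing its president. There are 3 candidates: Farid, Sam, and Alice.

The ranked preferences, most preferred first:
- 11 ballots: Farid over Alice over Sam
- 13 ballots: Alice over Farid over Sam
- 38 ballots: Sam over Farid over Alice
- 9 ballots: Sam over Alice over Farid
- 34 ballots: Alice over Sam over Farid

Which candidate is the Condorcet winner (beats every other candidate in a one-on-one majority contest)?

Alice vs Farid: 56–49
Alice vs Sam: 58–47
Alice beats every other candidate.

Alice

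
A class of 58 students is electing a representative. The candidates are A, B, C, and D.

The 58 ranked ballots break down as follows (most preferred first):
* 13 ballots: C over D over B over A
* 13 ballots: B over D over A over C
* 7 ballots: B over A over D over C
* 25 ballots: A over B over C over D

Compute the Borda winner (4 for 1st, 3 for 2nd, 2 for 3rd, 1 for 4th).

B

A: 13×1 + 13×2 + 7×3 + 25×4 = 160
B: 13×2 + 13×4 + 7×4 + 25×3 = 181
C: 13×4 + 13×1 + 7×1 + 25×2 = 122
D: 13×3 + 13×3 + 7×2 + 25×1 = 117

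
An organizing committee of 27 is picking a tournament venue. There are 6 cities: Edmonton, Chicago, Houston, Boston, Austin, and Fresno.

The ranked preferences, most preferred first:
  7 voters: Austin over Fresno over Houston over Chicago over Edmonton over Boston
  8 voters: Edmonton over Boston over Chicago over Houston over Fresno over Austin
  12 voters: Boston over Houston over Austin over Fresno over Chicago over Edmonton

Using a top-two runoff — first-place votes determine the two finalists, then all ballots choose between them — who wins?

Round 1 first-place votes: Edmonton 8, Chicago 0, Houston 0, Boston 12, Austin 7, Fresno 0. Boston and Edmonton advance.
Runoff: Boston is ranked above Edmonton on 12 ballots, Edmonton above Boston on 15.

Edmonton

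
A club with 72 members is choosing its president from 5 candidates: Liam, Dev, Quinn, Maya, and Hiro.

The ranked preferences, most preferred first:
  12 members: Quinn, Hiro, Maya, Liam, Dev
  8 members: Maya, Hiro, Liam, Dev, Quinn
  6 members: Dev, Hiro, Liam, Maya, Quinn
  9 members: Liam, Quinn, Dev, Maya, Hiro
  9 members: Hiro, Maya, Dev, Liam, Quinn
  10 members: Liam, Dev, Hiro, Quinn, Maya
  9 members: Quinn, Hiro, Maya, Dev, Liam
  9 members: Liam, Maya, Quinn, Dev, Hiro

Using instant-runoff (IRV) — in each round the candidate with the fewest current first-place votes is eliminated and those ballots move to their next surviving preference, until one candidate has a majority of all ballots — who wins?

Round 1: Liam 28, Dev 6, Quinn 21, Maya 8, Hiro 9. Dev eliminated.
Round 2: Liam 28, Quinn 21, Maya 8, Hiro 15. Maya eliminated.
Round 3: Liam 28, Quinn 21, Hiro 23. Quinn eliminated.
Round 4: Liam 28, Hiro 44. Hiro has a majority (≥37).

Hiro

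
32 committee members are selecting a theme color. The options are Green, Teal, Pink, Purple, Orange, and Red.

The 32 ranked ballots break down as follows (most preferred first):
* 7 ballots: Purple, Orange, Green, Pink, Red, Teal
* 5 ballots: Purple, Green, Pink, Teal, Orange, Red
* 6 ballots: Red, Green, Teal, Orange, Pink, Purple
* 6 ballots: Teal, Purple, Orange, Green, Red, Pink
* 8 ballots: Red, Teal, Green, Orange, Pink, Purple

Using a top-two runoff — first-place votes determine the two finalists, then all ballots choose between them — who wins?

Purple

Round 1 first-place votes: Green 0, Teal 6, Pink 0, Purple 12, Orange 0, Red 14. Red and Purple advance.
Runoff: Red is ranked above Purple on 14 ballots, Purple above Red on 18.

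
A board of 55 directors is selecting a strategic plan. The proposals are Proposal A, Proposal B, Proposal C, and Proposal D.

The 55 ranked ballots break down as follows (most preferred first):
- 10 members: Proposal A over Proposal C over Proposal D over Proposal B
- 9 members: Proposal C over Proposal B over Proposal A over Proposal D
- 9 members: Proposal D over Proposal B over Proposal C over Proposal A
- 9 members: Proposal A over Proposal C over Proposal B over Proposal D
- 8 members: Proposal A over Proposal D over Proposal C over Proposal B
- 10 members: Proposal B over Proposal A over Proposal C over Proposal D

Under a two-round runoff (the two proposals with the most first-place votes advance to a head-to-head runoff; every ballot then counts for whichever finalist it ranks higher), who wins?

Proposal B

Round 1 first-place votes: Proposal A 27, Proposal B 10, Proposal C 9, Proposal D 9. Proposal A and Proposal B advance.
Runoff: Proposal A is ranked above Proposal B on 27 ballots, Proposal B above Proposal A on 28.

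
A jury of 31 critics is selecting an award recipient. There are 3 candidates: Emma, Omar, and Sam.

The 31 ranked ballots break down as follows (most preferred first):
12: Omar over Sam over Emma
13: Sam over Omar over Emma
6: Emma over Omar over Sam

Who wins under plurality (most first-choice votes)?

First-place votes: Emma 6, Omar 12, Sam 13.

Sam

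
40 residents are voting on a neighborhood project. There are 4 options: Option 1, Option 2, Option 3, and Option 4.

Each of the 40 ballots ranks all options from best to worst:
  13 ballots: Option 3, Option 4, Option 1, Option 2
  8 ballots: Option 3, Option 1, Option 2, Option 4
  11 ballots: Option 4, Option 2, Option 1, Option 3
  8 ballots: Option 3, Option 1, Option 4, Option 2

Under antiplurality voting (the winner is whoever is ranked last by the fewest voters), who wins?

Last-place votes: Option 1 0, Option 2 21, Option 3 11, Option 4 8.

Option 1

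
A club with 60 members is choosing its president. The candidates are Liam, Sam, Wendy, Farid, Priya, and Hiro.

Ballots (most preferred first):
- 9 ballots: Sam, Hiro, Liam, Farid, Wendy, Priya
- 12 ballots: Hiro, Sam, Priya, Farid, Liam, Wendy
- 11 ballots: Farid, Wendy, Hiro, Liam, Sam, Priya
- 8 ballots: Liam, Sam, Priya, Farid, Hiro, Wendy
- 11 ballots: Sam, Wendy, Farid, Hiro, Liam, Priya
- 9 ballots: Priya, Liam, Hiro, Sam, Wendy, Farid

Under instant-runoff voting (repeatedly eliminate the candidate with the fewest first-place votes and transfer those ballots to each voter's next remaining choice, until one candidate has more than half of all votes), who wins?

Hiro

Round 1: Liam 8, Sam 20, Wendy 0, Farid 11, Priya 9, Hiro 12. Wendy eliminated.
Round 2: Liam 8, Sam 20, Farid 11, Priya 9, Hiro 12. Liam eliminated.
Round 3: Sam 28, Farid 11, Priya 9, Hiro 12. Priya eliminated.
Round 4: Sam 28, Farid 11, Hiro 21. Farid eliminated.
Round 5: Sam 28, Hiro 32. Hiro has a majority (≥31).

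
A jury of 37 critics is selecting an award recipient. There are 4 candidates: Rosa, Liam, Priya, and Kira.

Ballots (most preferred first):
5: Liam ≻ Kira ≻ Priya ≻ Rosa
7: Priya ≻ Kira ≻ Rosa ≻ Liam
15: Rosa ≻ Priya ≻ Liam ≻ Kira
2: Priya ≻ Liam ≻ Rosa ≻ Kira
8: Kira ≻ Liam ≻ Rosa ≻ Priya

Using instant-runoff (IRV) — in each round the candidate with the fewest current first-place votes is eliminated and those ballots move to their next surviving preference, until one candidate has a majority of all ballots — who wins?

Kira

Round 1: Rosa 15, Liam 5, Priya 9, Kira 8. Liam eliminated.
Round 2: Rosa 15, Priya 9, Kira 13. Priya eliminated.
Round 3: Rosa 17, Kira 20. Kira has a majority (≥19).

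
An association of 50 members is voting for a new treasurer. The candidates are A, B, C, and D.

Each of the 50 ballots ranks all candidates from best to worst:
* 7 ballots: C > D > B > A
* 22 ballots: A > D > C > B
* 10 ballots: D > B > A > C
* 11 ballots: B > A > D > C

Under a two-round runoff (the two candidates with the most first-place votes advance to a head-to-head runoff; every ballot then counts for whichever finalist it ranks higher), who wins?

B

Round 1 first-place votes: A 22, B 11, C 7, D 10. A and B advance.
Runoff: A is ranked above B on 22 ballots, B above A on 28.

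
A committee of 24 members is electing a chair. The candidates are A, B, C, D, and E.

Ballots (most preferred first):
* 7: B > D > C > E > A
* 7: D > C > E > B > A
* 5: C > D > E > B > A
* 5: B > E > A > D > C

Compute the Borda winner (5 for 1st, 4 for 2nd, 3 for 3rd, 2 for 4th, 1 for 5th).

A: 7×1 + 7×1 + 5×1 + 5×3 = 34
B: 7×5 + 7×2 + 5×2 + 5×5 = 84
C: 7×3 + 7×4 + 5×5 + 5×1 = 79
D: 7×4 + 7×5 + 5×4 + 5×2 = 93
E: 7×2 + 7×3 + 5×3 + 5×4 = 70

D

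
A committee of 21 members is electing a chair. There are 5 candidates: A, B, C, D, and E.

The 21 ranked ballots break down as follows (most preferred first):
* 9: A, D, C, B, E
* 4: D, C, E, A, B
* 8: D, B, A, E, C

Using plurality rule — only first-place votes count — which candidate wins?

First-place votes: A 9, B 0, C 0, D 12, E 0.

D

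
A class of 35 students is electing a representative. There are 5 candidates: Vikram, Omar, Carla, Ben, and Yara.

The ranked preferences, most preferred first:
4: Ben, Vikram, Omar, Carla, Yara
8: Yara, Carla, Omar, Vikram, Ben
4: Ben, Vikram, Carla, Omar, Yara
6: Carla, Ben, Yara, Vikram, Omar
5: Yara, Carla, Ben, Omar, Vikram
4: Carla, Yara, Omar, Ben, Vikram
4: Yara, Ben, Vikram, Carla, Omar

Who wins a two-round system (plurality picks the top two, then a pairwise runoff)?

Round 1 first-place votes: Vikram 0, Omar 0, Carla 10, Ben 8, Yara 17. Yara and Carla advance.
Runoff: Yara is ranked above Carla on 17 ballots, Carla above Yara on 18.

Carla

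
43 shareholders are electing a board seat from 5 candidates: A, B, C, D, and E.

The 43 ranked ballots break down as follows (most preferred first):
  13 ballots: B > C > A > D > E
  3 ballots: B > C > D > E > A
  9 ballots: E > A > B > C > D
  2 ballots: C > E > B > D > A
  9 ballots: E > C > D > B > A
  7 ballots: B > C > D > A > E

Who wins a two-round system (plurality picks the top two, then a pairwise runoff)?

B

Round 1 first-place votes: A 0, B 23, C 2, D 0, E 18. B and E advance.
Runoff: B is ranked above E on 23 ballots, E above B on 20.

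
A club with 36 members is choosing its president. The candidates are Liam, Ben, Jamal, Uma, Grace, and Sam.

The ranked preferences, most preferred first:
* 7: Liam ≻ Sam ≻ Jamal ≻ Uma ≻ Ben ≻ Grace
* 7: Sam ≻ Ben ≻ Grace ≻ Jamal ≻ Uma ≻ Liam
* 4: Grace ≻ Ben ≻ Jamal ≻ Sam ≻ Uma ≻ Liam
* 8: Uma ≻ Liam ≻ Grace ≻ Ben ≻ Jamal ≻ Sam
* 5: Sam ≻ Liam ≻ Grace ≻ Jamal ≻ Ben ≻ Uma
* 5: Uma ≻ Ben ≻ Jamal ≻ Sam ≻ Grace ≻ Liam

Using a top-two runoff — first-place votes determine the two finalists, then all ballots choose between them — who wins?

Round 1 first-place votes: Liam 7, Ben 0, Jamal 0, Uma 13, Grace 4, Sam 12. Uma and Sam advance.
Runoff: Uma is ranked above Sam on 13 ballots, Sam above Uma on 23.

Sam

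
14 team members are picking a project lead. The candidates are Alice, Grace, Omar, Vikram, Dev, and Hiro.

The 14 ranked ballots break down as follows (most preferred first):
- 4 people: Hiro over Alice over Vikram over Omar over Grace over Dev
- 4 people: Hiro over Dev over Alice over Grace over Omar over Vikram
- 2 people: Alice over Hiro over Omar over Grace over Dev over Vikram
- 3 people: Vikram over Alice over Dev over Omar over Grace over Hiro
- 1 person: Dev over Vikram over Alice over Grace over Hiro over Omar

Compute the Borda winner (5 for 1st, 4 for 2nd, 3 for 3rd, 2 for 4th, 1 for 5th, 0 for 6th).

Alice: 4×4 + 4×3 + 2×5 + 3×4 + 1×3 = 53
Grace: 4×1 + 4×2 + 2×2 + 3×1 + 1×2 = 21
Omar: 4×2 + 4×1 + 2×3 + 3×2 + 1×0 = 24
Vikram: 4×3 + 4×0 + 2×0 + 3×5 + 1×4 = 31
Dev: 4×0 + 4×4 + 2×1 + 3×3 + 1×5 = 32
Hiro: 4×5 + 4×5 + 2×4 + 3×0 + 1×1 = 49

Alice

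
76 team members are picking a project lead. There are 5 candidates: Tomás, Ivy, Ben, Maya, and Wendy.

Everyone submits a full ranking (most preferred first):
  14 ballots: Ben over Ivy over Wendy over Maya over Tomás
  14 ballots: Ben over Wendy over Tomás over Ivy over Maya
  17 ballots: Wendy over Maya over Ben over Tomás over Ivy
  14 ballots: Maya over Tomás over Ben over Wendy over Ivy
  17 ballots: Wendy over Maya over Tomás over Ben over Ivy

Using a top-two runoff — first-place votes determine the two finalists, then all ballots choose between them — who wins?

Ben

Round 1 first-place votes: Tomás 0, Ivy 0, Ben 28, Maya 14, Wendy 34. Wendy and Ben advance.
Runoff: Wendy is ranked above Ben on 34 ballots, Ben above Wendy on 42.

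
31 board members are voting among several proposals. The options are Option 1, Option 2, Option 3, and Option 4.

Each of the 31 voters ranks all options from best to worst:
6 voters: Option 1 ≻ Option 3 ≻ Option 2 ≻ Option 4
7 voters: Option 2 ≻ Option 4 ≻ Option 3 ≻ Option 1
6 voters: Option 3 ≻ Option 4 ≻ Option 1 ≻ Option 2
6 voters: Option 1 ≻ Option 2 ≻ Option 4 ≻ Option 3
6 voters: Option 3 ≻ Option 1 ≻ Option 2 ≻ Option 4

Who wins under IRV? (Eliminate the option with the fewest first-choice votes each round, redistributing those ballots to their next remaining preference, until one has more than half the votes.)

Round 1: Option 1 12, Option 2 7, Option 3 12, Option 4 0. Option 4 eliminated.
Round 2: Option 1 12, Option 2 7, Option 3 12. Option 2 eliminated.
Round 3: Option 1 12, Option 3 19. Option 3 has a majority (≥16).

Option 3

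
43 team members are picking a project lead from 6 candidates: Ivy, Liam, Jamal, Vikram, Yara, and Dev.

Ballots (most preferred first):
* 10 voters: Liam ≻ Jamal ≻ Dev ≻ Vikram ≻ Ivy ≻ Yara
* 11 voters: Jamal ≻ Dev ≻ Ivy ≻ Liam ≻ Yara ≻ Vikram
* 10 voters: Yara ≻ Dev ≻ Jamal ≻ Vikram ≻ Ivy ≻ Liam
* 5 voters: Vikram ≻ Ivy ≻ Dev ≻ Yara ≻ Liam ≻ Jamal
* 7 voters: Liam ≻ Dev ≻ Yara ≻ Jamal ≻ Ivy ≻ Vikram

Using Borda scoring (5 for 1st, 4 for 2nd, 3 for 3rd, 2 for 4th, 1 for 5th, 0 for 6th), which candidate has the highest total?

Dev

Ivy: 10×1 + 11×3 + 10×1 + 5×4 + 7×1 = 80
Liam: 10×5 + 11×2 + 10×0 + 5×1 + 7×5 = 112
Jamal: 10×4 + 11×5 + 10×3 + 5×0 + 7×2 = 139
Vikram: 10×2 + 11×0 + 10×2 + 5×5 + 7×0 = 65
Yara: 10×0 + 11×1 + 10×5 + 5×2 + 7×3 = 92
Dev: 10×3 + 11×4 + 10×4 + 5×3 + 7×4 = 157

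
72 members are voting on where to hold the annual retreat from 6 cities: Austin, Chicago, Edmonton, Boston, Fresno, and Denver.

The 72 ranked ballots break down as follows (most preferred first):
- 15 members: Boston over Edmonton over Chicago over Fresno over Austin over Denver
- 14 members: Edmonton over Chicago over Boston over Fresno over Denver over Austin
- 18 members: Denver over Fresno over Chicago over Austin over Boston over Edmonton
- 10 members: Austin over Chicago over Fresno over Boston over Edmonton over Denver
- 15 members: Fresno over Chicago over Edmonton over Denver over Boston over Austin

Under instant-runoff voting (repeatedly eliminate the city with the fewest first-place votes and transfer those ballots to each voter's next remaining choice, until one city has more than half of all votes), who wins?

Fresno

Round 1: Austin 10, Chicago 0, Edmonton 14, Boston 15, Fresno 15, Denver 18. Chicago eliminated.
Round 2: Austin 10, Edmonton 14, Boston 15, Fresno 15, Denver 18. Austin eliminated.
Round 3: Edmonton 14, Boston 15, Fresno 25, Denver 18. Edmonton eliminated.
Round 4: Boston 29, Fresno 25, Denver 18. Denver eliminated.
Round 5: Boston 29, Fresno 43. Fresno has a majority (≥37).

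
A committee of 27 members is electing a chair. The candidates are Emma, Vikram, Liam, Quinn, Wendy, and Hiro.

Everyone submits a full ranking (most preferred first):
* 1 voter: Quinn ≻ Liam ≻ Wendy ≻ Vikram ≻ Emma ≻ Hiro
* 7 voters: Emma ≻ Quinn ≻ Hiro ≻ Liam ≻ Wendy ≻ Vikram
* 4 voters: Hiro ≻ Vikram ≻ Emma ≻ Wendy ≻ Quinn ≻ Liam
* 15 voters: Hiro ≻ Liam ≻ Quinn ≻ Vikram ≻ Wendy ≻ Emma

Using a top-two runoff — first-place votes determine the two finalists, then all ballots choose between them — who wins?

Hiro

Round 1 first-place votes: Emma 7, Vikram 0, Liam 0, Quinn 1, Wendy 0, Hiro 19. Hiro and Emma advance.
Runoff: Hiro is ranked above Emma on 19 ballots, Emma above Hiro on 8.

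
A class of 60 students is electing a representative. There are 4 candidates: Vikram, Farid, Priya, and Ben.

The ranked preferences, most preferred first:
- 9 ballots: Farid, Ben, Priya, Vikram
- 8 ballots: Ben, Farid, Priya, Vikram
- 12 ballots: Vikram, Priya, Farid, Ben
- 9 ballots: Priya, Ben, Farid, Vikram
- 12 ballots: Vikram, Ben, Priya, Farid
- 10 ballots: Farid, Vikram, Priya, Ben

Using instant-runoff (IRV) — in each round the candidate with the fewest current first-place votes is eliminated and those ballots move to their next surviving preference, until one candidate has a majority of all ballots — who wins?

Farid

Round 1: Vikram 24, Farid 19, Priya 9, Ben 8. Ben eliminated.
Round 2: Vikram 24, Farid 27, Priya 9. Priya eliminated.
Round 3: Vikram 24, Farid 36. Farid has a majority (≥31).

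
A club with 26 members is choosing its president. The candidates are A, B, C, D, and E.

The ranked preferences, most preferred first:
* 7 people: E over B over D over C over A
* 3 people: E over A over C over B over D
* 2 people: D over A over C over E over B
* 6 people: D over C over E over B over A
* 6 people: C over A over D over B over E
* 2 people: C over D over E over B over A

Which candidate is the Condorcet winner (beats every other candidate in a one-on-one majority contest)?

D vs A: 17–9
D vs B: 16–10
D vs C: 15–11
D vs E: 16–10
D beats every other candidate.

D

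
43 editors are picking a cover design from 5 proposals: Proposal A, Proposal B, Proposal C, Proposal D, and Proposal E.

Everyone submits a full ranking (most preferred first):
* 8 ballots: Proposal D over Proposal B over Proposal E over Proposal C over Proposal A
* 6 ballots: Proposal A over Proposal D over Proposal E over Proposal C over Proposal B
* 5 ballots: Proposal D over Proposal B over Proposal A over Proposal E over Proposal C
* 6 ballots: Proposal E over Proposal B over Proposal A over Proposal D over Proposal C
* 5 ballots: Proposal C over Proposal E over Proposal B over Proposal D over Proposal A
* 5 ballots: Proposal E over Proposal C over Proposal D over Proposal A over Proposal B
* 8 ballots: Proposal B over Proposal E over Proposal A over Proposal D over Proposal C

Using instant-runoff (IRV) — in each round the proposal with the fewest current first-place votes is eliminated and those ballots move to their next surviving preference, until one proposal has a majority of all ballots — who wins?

Round 1: Proposal A 6, Proposal B 8, Proposal C 5, Proposal D 13, Proposal E 11. Proposal C eliminated.
Round 2: Proposal A 6, Proposal B 8, Proposal D 13, Proposal E 16. Proposal A eliminated.
Round 3: Proposal B 8, Proposal D 19, Proposal E 16. Proposal B eliminated.
Round 4: Proposal D 19, Proposal E 24. Proposal E has a majority (≥22).

Proposal E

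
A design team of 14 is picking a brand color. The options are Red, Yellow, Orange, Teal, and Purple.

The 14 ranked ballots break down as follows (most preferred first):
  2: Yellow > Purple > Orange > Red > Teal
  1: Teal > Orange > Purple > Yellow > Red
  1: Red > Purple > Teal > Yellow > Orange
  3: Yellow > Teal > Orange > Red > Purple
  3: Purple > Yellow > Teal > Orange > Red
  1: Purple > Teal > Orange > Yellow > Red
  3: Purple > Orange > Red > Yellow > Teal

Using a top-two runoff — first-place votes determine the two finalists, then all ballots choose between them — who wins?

Purple

Round 1 first-place votes: Red 1, Yellow 5, Orange 0, Teal 1, Purple 7. Purple and Yellow advance.
Runoff: Purple is ranked above Yellow on 9 ballots, Yellow above Purple on 5.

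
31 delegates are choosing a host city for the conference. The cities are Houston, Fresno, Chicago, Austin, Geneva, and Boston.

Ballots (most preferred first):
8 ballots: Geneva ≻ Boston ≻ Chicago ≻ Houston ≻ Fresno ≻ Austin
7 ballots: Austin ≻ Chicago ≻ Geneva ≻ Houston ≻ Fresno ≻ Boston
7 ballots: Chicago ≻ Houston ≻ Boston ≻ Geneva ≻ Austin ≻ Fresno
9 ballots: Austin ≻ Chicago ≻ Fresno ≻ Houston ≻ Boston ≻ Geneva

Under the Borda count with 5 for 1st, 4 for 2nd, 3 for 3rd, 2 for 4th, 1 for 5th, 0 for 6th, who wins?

Chicago

Houston: 8×2 + 7×2 + 7×4 + 9×2 = 76
Fresno: 8×1 + 7×1 + 7×0 + 9×3 = 42
Chicago: 8×3 + 7×4 + 7×5 + 9×4 = 123
Austin: 8×0 + 7×5 + 7×1 + 9×5 = 87
Geneva: 8×5 + 7×3 + 7×2 + 9×0 = 75
Boston: 8×4 + 7×0 + 7×3 + 9×1 = 62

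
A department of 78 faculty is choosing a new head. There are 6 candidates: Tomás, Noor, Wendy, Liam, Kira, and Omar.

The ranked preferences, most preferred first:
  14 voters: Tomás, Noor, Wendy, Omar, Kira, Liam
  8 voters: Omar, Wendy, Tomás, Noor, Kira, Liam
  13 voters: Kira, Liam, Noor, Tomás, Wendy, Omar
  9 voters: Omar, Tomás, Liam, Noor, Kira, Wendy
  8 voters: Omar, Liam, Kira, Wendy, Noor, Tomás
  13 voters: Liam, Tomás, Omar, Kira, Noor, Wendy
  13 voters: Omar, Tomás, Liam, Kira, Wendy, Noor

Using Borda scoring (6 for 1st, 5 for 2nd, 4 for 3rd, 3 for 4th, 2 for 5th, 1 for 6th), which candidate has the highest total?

Tomás

Tomás: 14×6 + 8×4 + 13×3 + 9×5 + 8×1 + 13×5 + 13×5 = 338
Noor: 14×5 + 8×3 + 13×4 + 9×3 + 8×2 + 13×2 + 13×1 = 228
Wendy: 14×4 + 8×5 + 13×2 + 9×1 + 8×3 + 13×1 + 13×2 = 194
Liam: 14×1 + 8×1 + 13×5 + 9×4 + 8×5 + 13×6 + 13×4 = 293
Kira: 14×2 + 8×2 + 13×6 + 9×2 + 8×4 + 13×3 + 13×3 = 250
Omar: 14×3 + 8×6 + 13×1 + 9×6 + 8×6 + 13×4 + 13×6 = 335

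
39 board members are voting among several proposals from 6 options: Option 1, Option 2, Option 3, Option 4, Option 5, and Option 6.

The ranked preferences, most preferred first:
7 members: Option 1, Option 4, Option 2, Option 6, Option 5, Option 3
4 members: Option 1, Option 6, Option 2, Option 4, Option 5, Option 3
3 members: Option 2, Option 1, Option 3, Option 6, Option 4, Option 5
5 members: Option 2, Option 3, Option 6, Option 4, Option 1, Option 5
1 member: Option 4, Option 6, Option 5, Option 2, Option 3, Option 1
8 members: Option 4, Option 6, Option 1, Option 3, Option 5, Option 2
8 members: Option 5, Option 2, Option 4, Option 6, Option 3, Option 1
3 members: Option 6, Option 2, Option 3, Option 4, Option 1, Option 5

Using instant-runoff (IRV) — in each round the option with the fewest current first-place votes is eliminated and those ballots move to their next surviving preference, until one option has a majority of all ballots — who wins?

Round 1: Option 1 11, Option 2 8, Option 3 0, Option 4 9, Option 5 8, Option 6 3. Option 3 eliminated.
Round 2: Option 1 11, Option 2 8, Option 4 9, Option 5 8, Option 6 3. Option 6 eliminated.
Round 3: Option 1 11, Option 2 11, Option 4 9, Option 5 8. Option 5 eliminated.
Round 4: Option 1 11, Option 2 19, Option 4 9. Option 4 eliminated.
Round 5: Option 1 19, Option 2 20. Option 2 has a majority (≥20).

Option 2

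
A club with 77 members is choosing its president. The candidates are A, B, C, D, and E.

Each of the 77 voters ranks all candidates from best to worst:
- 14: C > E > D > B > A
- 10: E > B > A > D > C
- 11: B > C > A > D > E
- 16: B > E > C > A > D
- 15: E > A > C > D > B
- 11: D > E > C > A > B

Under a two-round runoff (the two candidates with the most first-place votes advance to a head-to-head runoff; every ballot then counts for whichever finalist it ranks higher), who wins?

E

Round 1 first-place votes: A 0, B 27, C 14, D 11, E 25. B and E advance.
Runoff: B is ranked above E on 27 ballots, E above B on 50.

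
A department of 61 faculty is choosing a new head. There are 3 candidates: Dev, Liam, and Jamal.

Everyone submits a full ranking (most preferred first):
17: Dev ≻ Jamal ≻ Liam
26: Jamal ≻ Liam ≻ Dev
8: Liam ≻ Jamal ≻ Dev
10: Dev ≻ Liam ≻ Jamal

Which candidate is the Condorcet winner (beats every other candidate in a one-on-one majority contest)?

Jamal

Jamal vs Dev: 34–27
Jamal vs Liam: 43–18
Jamal beats every other candidate.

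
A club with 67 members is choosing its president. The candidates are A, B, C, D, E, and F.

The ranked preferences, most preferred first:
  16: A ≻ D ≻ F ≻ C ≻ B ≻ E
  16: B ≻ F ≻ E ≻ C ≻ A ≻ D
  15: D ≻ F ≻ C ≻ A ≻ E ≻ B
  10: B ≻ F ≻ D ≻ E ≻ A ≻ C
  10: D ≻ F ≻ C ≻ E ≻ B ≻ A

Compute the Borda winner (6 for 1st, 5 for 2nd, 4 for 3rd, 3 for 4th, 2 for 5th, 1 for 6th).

A: 16×6 + 16×2 + 15×3 + 10×2 + 10×1 = 203
B: 16×2 + 16×6 + 15×1 + 10×6 + 10×2 = 223
C: 16×3 + 16×3 + 15×4 + 10×1 + 10×4 = 206
D: 16×5 + 16×1 + 15×6 + 10×4 + 10×6 = 286
E: 16×1 + 16×4 + 15×2 + 10×3 + 10×3 = 170
F: 16×4 + 16×5 + 15×5 + 10×5 + 10×5 = 319

F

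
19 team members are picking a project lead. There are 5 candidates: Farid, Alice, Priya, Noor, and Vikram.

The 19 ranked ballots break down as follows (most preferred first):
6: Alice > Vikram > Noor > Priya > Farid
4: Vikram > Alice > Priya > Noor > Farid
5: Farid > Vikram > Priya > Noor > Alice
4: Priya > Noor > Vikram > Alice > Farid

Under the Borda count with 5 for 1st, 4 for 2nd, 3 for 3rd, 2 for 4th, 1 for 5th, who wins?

Vikram

Farid: 6×1 + 4×1 + 5×5 + 4×1 = 39
Alice: 6×5 + 4×4 + 5×1 + 4×2 = 59
Priya: 6×2 + 4×3 + 5×3 + 4×5 = 59
Noor: 6×3 + 4×2 + 5×2 + 4×4 = 52
Vikram: 6×4 + 4×5 + 5×4 + 4×3 = 76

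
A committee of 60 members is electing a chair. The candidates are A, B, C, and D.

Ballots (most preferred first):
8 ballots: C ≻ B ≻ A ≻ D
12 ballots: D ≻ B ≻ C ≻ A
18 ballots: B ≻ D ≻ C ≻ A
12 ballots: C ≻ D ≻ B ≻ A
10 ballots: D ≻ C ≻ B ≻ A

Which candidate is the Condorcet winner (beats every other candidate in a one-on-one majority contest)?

D vs A: 52–8
D vs B: 34–26
D vs C: 40–20
D beats every other candidate.

D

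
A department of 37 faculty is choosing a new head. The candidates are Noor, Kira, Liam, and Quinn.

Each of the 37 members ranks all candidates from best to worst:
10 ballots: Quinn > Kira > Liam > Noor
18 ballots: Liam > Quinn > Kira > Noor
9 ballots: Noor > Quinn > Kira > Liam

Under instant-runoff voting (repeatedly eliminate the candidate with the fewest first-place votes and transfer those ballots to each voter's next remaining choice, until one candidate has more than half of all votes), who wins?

Round 1: Noor 9, Kira 0, Liam 18, Quinn 10. Kira eliminated.
Round 2: Noor 9, Liam 18, Quinn 10. Noor eliminated.
Round 3: Liam 18, Quinn 19. Quinn has a majority (≥19).

Quinn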